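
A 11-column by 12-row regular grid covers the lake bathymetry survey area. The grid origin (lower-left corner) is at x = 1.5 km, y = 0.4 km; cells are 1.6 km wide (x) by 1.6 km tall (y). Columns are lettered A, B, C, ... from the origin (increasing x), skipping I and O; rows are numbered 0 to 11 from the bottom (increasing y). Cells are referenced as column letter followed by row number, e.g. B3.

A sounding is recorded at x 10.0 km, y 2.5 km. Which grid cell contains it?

F1

Column index: ⌊(10.0 − 1.5) / 1.6⌋ = ⌊5.312⌋ = 5 → column F
Row offset from origin: ⌊(2.5 − 0.4) / 1.6⌋ = ⌊1.312⌋ = 1 → row 1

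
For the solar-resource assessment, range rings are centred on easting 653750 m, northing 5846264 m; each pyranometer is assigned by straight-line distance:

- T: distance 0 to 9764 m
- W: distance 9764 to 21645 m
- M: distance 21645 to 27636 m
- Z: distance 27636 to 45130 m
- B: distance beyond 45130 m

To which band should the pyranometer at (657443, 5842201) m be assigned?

T

Distance = √((657443−653750)² + (5842201−5846264)²) = √(13638249.000 + 16507969.000) = 5490.557 m.
0 ≤ 5490.557 < 9764 → T.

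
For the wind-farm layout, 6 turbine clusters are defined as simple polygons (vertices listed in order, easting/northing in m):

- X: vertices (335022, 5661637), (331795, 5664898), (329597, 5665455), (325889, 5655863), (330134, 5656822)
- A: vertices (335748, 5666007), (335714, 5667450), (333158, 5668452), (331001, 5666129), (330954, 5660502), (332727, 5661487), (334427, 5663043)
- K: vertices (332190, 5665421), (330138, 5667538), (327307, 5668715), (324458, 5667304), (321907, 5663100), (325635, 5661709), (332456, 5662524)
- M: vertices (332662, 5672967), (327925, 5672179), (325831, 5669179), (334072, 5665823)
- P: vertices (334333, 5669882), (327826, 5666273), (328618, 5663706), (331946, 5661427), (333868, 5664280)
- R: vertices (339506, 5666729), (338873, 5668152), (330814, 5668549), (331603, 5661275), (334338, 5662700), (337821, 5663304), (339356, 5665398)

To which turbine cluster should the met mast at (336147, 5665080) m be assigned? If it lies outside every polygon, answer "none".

R

Cast a ray rightward from (336147, 5665080). For each polygon, the edges (by vertex number in listed order) whose endpoints lie on opposite sides of northing = 5665080, where each meets that height, and whether that is right or left of the point:
X: 2–3 at easting≈331076.8 (left), 3–4 at easting≈329452.0 (left) → 0 crossings.
A: 4–5 at easting≈330992.2 (left), 7–1 at easting≈335334.9 (left) → 0 crossings.
K: 4–5 at easting≈323108.5 (left), 7–1 at easting≈332221.3 (left) → 0 crossings.
M: no edge straddles that height → 0 crossings.
P: 2–3 at easting≈328194.1 (left), 5–1 at easting≈333934.4 (left) → 0 crossings.
R: 3–4 at easting≈331190.3 (left), 6–7 at easting≈339122.9 (right) → 1 crossing.
Only R has an odd count, so the point is inside R.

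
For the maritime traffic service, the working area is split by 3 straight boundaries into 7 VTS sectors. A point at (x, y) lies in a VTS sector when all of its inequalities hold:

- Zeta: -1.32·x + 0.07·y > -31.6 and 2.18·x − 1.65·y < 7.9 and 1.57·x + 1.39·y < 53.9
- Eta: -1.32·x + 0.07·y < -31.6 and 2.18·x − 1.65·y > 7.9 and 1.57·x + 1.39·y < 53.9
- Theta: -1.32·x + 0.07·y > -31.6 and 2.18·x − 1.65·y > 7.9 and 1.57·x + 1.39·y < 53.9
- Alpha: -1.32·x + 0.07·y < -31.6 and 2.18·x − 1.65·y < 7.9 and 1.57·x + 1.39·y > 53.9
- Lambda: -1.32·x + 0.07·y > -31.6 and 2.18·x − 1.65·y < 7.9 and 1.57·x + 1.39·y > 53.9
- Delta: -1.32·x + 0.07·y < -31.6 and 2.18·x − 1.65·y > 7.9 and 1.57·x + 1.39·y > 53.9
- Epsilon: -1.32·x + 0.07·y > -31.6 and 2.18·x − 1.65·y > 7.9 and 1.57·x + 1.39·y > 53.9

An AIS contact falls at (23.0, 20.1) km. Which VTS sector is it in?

Epsilon

-1.32·23.0 + 0.07·20.1 = -28.953, which is > -31.6
2.18·23.0 − 1.65·20.1 = 16.975, which is > 7.9
1.57·23.0 + 1.39·20.1 = 64.049, which is > 53.9
This sign pattern matches Epsilon.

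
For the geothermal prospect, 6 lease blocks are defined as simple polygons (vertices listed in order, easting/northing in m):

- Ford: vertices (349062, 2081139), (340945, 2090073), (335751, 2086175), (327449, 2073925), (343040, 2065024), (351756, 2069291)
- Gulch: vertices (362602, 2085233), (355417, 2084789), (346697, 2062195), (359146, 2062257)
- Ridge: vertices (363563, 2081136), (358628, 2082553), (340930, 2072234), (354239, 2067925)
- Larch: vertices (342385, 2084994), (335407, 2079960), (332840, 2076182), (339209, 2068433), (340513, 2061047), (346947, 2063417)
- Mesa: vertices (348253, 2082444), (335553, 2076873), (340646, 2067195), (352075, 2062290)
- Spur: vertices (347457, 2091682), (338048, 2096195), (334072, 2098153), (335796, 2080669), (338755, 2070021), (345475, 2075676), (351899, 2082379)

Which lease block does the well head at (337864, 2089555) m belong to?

Cast a ray rightward from (337864, 2089555). For each polygon, the edges (by vertex number in listed order) whose endpoints lie on opposite sides of northing = 2089555, where each meets that height, and whether that is right or left of the point:
Ford: 1–2 at easting≈341415.6 (right), 2–3 at easting≈340254.8 (right) → 2 crossings.
Gulch: no edge straddles that height → 0 crossings.
Ridge: no edge straddles that height → 0 crossings.
Larch: no edge straddles that height → 0 crossings.
Mesa: no edge straddles that height → 0 crossings.
Spur: 3–4 at easting≈334919.8 (left), 7–1 at easting≈348472.6 (right) → 1 crossing.
Only Spur has an odd count, so the point is inside Spur.

Spur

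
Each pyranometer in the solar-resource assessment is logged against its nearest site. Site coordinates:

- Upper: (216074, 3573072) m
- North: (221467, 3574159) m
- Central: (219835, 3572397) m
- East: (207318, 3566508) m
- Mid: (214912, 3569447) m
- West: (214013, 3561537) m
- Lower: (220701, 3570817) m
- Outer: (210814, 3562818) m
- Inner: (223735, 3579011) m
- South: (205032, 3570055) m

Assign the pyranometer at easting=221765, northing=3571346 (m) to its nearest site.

Lower

Squared distances to each site:
Upper: 35366557.000; North: 8001773.000; Central: 4829501.000; East: 232122053.000; Mid: 50569810.000; West: 156309985.000; Lower: 1411937.000; Outer: 192651185.000; Inner: 62633125.000; South: 281659970.000.
Minimum at Lower.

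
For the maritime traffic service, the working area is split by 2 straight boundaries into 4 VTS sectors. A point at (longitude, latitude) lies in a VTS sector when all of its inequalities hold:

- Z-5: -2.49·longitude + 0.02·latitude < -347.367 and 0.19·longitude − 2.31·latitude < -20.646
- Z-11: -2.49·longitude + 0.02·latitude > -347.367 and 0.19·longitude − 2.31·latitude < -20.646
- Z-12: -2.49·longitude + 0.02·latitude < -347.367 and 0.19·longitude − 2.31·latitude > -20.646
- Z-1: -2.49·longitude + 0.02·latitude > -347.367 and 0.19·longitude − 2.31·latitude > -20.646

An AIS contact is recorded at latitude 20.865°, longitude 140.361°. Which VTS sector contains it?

Z-5

-2.49·140.361 + 0.02·20.865 = -349.082, which is < -347.367
0.19·140.361 − 2.31·20.865 = -21.530, which is < -20.646
This sign pattern matches Z-5.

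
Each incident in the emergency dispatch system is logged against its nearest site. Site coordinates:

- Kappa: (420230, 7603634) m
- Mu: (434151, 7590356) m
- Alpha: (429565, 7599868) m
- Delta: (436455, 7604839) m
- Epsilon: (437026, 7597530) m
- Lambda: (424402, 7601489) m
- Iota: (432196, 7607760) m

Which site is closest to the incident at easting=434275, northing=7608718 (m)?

Iota

Squared distances to each site:
Kappa: 223109081.000; Mu: 337178420.000; Alpha: 100506600.000; Delta: 19799041.000; Epsilon: 132739345.000; Lambda: 149734570.000; Iota: 5240005.000.
Minimum at Iota.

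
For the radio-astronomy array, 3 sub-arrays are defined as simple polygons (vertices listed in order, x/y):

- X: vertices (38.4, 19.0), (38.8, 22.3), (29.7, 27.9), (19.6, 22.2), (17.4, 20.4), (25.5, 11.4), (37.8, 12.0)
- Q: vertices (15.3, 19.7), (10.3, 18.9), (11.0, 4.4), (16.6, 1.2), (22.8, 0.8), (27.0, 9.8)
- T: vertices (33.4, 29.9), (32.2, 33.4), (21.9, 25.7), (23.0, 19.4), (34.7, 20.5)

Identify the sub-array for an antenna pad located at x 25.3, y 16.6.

X

Cast a ray rightward from (25.3, 16.6). For each polygon, the edges (by vertex number in listed order) whose endpoints lie on opposite sides of y = 16.6, where each meets that height, and whether that is right or left of the point:
X: 5–6 at x≈20.82 (left), 7–1 at x≈38.19 (right) → 1 crossing.
Q: 2–3 at x≈10.41 (left), 6–1 at x≈18.96 (left) → 0 crossings.
T: no edge straddles that height → 0 crossings.
Only X has an odd count, so the point is inside X.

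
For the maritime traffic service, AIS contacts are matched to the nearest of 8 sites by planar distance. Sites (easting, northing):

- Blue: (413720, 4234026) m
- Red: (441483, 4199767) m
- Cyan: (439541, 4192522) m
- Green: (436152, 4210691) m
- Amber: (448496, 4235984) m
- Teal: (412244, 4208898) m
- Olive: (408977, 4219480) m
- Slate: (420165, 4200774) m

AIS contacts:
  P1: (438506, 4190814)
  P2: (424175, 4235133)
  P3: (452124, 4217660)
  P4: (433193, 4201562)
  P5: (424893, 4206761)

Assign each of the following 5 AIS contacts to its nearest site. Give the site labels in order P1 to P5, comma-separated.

Cyan, Blue, Green, Red, Slate

P1 → Cyan (d²=3988489.00)
P2 → Blue (d²=110532474.00)
P3 → Green (d²=303671745.00)
P4 → Red (d²=71946125.00)
P5 → Slate (d²=58198153.00)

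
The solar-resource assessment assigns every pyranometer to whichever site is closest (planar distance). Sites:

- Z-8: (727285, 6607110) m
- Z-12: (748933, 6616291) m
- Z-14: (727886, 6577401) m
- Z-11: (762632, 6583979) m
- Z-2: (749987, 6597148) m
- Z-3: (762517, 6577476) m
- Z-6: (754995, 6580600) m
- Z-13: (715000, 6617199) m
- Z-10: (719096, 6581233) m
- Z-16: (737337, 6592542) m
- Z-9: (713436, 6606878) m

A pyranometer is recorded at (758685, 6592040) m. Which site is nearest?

Squared distances to each site:
Z-8: 1213064900.000; Z-12: 683212505.000; Z-14: 1162878722.000; Z-11: 80558530.000; Z-2: 101746868.000; Z-3: 226794320.000; Z-6: 144489700.000; Z-13: 2541354506.000; Z-10: 1684080170.000; Z-16: 455989108.000; Z-9: 2267638245.000.
Minimum at Z-11.

Z-11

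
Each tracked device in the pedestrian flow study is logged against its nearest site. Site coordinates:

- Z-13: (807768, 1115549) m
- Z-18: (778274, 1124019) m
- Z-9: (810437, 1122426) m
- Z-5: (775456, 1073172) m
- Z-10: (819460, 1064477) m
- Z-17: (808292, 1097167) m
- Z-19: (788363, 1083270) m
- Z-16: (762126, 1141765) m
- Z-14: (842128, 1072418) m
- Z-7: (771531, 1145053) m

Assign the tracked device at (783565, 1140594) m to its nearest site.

Squared distances to each site:
Z-13: 1213037234.000; Z-18: 302725306.000; Z-9: 1052180608.000; Z-5: 4611481965.000; Z-10: 7082248714.000; Z-17: 2497328858.000; Z-19: 3309061780.000; Z-16: 461001962.000; Z-14: 8077591945.000; Z-7: 164699837.000.
Minimum at Z-7.

Z-7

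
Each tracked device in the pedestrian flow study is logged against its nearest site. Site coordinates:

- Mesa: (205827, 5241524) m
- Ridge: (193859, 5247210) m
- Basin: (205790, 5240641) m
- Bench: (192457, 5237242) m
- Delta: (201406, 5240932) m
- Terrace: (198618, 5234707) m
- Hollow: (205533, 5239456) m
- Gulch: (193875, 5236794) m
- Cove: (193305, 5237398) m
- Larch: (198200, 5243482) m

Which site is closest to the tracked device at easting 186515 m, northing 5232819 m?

Bench

Squared distances to each site:
Mesa: 448730369.000; Ridge: 261035217.000; Basin: 432709309.000; Bench: 54870293.000; Delta: 287562650.000; Terrace: 150047153.000; Hollow: 405734093.000; Gulch: 69970225.000; Cove: 67071341.000; Larch: 250238794.000.
Minimum at Bench.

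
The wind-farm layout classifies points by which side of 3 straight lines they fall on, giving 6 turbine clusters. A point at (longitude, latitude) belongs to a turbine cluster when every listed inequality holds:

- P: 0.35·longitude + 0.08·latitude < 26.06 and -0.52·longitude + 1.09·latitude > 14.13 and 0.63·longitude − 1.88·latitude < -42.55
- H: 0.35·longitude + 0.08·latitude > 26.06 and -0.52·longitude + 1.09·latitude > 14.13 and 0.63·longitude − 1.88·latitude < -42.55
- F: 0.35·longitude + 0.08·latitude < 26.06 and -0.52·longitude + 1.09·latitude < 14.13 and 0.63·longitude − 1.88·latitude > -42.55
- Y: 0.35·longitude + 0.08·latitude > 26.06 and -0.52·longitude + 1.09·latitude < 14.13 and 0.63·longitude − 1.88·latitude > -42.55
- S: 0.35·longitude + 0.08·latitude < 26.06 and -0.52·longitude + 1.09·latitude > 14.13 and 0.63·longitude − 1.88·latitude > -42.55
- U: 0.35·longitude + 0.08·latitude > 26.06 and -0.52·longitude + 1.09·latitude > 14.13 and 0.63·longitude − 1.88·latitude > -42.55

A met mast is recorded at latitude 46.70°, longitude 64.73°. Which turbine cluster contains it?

0.35·64.73 + 0.08·46.70 = 26.392, which is > 26.06
-0.52·64.73 + 1.09·46.70 = 17.243, which is > 14.13
0.63·64.73 − 1.88·46.70 = -47.016, which is < -42.55
This sign pattern matches H.

H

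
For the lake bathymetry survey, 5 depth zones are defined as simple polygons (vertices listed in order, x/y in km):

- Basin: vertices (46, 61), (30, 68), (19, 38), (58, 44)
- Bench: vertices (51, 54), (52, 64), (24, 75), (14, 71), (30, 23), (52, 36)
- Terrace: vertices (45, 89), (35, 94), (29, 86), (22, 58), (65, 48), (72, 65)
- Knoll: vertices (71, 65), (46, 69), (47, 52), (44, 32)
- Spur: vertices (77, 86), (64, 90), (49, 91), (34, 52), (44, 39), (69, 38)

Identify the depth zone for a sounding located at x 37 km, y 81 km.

Cast a ray rightward from (37, 81). For each polygon, the edges (by vertex number in listed order) whose endpoints lie on opposite sides of y = 81, where each meets that height, and whether that is right or left of the point:
Basin: no edge straddles that height → 0 crossings.
Bench: no edge straddles that height → 0 crossings.
Terrace: 3–4 at x≈27.8 (left), 6–1 at x≈54.0 (right) → 1 crossing.
Knoll: no edge straddles that height → 0 crossings.
Spur: 3–4 at x≈45.2 (right), 6–1 at x≈76.2 (right) → 2 crossings.
Only Terrace has an odd count, so the point is inside Terrace.

Terrace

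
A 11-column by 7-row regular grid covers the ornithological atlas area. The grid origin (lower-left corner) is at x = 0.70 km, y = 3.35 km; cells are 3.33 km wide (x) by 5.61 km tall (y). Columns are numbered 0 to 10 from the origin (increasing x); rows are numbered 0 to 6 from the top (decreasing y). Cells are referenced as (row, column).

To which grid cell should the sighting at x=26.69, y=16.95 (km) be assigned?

Column index: ⌊(26.69 − 0.70) / 3.33⌋ = ⌊7.805⌋ = 7
Row offset from origin: ⌊(16.95 − 3.35) / 5.61⌋ = ⌊2.424⌋ = 2 → row 4 (counted from top)

(4, 7)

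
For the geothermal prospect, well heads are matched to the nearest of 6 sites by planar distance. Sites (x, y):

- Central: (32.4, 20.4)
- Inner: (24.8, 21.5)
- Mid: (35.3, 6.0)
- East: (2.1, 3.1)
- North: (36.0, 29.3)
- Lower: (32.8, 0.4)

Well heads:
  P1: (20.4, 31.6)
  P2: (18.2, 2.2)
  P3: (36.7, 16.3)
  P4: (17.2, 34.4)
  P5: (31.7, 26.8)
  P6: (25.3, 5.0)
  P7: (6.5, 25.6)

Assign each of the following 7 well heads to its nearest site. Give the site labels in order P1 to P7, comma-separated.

P1 → Inner (d²=121.37)
P2 → Lower (d²=216.40)
P3 → Central (d²=35.30)
P4 → Inner (d²=224.17)
P5 → North (d²=24.74)
P6 → Lower (d²=77.41)
P7 → Inner (d²=351.70)

Inner, Lower, Central, Inner, North, Lower, Inner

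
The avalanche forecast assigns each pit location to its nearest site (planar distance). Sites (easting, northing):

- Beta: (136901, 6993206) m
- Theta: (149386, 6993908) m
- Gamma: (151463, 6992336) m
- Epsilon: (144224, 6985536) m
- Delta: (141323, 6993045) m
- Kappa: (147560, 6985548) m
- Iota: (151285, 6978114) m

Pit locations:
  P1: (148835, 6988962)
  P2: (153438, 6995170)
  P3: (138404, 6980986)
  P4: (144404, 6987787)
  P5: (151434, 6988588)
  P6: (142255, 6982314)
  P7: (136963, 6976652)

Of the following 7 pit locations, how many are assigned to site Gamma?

2

P1 → Kappa
P2 → Gamma
P3 → Epsilon
P4 → Epsilon
P5 → Gamma
P6 → Epsilon
P7 → Epsilon
2 of the 7 go to Gamma.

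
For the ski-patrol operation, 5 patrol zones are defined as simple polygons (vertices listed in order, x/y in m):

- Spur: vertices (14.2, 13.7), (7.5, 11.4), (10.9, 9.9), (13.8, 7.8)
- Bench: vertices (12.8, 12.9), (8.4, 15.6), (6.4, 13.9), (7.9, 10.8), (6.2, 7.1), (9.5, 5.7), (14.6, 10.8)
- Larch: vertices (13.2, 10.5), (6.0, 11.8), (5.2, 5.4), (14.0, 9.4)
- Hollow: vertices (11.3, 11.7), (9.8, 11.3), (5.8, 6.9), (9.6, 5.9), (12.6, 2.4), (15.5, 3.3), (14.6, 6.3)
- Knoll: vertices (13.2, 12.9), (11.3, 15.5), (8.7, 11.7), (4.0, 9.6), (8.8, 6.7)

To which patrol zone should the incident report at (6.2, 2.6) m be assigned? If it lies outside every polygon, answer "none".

none

Cast a ray rightward from (6.2, 2.6). For each polygon, the edges (by vertex number in listed order) whose endpoints lie on opposite sides of y = 2.6, where each meets that height, and whether that is right or left of the point:
Spur: no edge straddles that height → 0 crossings.
Bench: no edge straddles that height → 0 crossings.
Larch: no edge straddles that height → 0 crossings.
Hollow: 4–5 at x≈12.43 (right), 5–6 at x≈13.24 (right) → 2 crossings.
Knoll: no edge straddles that height → 0 crossings.
All counts are even, so the point lies outside every listed polygon.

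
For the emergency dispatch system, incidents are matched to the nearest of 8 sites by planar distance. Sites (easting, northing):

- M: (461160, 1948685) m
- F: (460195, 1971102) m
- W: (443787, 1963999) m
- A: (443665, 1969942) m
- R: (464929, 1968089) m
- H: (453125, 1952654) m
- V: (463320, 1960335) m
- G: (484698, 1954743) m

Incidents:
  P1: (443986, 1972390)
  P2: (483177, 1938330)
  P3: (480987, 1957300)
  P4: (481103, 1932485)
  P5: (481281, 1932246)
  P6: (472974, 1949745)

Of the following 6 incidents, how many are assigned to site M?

P1 → A
P2 → G
P3 → G
P4 → G
P5 → G
P6 → M
1 of the 6 goes to M.

1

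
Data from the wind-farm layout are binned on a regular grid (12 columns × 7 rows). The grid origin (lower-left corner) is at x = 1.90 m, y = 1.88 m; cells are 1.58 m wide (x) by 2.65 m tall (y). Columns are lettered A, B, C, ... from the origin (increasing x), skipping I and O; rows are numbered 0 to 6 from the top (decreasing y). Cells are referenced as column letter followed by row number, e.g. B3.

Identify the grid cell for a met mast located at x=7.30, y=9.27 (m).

Column index: ⌊(7.30 − 1.90) / 1.58⌋ = ⌊3.418⌋ = 3 → column D
Row offset from origin: ⌊(9.27 − 1.88) / 2.65⌋ = ⌊2.789⌋ = 2 → row 4 (counted from top)

D4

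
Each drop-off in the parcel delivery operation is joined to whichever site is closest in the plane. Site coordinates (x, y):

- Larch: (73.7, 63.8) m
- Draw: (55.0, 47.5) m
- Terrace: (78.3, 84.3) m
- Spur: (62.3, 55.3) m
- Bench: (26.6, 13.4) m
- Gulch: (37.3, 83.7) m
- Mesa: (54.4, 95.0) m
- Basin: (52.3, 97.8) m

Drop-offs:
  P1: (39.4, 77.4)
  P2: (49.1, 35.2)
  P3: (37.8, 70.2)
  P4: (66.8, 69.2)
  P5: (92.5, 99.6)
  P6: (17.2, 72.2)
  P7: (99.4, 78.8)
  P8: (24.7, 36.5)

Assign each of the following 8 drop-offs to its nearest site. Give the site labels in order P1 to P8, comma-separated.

P1 → Gulch (d²=44.10)
P2 → Draw (d²=186.10)
P3 → Gulch (d²=182.50)
P4 → Larch (d²=76.77)
P5 → Terrace (d²=435.73)
P6 → Gulch (d²=536.26)
P7 → Terrace (d²=475.46)
P8 → Bench (d²=537.22)

Gulch, Draw, Gulch, Larch, Terrace, Gulch, Terrace, Bench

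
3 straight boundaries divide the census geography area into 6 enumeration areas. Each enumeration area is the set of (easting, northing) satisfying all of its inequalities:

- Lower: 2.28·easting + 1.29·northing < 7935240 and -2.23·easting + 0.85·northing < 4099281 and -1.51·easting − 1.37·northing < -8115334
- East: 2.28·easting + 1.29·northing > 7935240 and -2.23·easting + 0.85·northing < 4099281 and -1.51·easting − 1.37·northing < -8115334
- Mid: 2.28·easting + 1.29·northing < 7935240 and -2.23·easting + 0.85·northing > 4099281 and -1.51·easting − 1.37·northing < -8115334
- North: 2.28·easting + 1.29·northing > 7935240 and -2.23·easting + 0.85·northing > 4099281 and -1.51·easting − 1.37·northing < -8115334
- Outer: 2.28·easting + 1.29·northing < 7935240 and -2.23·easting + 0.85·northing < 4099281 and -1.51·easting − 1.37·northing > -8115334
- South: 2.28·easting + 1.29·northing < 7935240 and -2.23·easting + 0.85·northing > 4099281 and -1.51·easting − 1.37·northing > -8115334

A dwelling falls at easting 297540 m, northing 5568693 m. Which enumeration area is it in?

2.28·297540 + 1.29·5568693 = 7862005.170, which is < 7935240
-2.23·297540 + 0.85·5568693 = 4069874.850, which is < 4099281
-1.51·297540 − 1.37·5568693 = -8078394.810, which is > -8115334
This sign pattern matches Outer.

Outer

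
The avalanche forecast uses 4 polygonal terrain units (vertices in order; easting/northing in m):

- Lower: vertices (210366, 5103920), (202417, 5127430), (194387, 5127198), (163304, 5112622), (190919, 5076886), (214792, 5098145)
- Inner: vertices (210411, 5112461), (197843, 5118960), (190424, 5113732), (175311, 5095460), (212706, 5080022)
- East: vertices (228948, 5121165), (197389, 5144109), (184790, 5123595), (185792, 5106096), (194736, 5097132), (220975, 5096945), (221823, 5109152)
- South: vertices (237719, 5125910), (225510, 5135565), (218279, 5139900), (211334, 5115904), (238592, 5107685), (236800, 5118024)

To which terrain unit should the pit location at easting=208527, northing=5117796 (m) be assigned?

Cast a ray rightward from (208527, 5117796). For each polygon, the edges (by vertex number in listed order) whose endpoints lie on opposite sides of northing = 5117796, where each meets that height, and whether that is right or left of the point:
Lower: 1–2 at easting≈205674.4 (left), 3–4 at easting≈174337.4 (left) → 0 crossings.
Inner: 1–2 at easting≈200094.0 (left), 2–3 at easting≈196191.2 (left) → 0 crossings.
East: 3–4 at easting≈185122.1 (left), 7–1 at easting≈226949.8 (right) → 1 crossing.
South: 3–4 at easting≈211881.6 (right), 5–6 at easting≈236839.5 (right) → 2 crossings.
Only East has an odd count, so the point is inside East.

East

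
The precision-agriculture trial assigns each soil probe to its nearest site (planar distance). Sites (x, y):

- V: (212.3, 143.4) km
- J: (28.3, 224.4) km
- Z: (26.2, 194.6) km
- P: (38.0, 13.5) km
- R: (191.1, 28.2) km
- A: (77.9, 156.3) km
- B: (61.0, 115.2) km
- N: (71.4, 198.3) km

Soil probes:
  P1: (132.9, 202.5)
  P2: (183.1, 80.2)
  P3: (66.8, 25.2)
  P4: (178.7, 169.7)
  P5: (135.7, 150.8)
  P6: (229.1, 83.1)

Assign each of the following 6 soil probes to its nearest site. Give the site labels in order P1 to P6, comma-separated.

N, R, P, V, A, V

P1 → N (d²=3799.89)
P2 → R (d²=2768.00)
P3 → P (d²=966.33)
P4 → V (d²=1820.65)
P5 → A (d²=3371.09)
P6 → V (d²=3918.33)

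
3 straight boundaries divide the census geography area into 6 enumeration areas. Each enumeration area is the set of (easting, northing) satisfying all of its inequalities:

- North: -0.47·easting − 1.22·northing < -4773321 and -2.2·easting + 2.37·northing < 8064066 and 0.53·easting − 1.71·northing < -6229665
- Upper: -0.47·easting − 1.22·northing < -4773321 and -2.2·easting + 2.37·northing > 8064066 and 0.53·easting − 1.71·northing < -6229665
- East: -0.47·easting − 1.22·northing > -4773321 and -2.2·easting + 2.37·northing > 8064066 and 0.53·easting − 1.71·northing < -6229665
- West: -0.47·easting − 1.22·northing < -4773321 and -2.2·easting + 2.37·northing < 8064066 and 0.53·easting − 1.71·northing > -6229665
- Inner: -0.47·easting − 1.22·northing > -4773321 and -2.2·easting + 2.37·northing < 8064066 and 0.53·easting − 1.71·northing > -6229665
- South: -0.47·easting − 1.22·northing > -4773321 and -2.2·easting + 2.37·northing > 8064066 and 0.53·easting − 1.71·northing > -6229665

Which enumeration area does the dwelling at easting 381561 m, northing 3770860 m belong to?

Upper

-0.47·381561 − 1.22·3770860 = -4779782.870, which is < -4773321
-2.2·381561 + 2.37·3770860 = 8097504.000, which is > 8064066
0.53·381561 − 1.71·3770860 = -6245943.270, which is < -6229665
This sign pattern matches Upper.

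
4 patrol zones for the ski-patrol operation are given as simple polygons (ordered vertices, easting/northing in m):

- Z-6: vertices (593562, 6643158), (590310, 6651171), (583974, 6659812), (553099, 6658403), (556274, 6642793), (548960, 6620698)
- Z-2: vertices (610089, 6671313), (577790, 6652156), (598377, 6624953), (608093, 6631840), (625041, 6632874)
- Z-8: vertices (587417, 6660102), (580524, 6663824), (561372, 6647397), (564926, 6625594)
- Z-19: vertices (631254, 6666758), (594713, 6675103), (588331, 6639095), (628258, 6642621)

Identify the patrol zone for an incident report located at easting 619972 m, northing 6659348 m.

Z-19

Cast a ray rightward from (619972, 6659348). For each polygon, the edges (by vertex number in listed order) whose endpoints lie on opposite sides of northing = 6659348, where each meets that height, and whether that is right or left of the point:
Z-6: 2–3 at easting≈584314.2 (left), 3–4 at easting≈573806.5 (left) → 0 crossings.
Z-2: 1–2 at easting≈589915.8 (left), 5–1 at easting≈614743.1 (left) → 0 crossings.
Z-8: 2–3 at easting≈575305.5 (left), 4–1 at easting≈586925.6 (left) → 0 crossings.
Z-19: 2–3 at easting≈591920.6 (left), 4–1 at easting≈630334.2 (right) → 1 crossing.
Only Z-19 has an odd count, so the point is inside Z-19.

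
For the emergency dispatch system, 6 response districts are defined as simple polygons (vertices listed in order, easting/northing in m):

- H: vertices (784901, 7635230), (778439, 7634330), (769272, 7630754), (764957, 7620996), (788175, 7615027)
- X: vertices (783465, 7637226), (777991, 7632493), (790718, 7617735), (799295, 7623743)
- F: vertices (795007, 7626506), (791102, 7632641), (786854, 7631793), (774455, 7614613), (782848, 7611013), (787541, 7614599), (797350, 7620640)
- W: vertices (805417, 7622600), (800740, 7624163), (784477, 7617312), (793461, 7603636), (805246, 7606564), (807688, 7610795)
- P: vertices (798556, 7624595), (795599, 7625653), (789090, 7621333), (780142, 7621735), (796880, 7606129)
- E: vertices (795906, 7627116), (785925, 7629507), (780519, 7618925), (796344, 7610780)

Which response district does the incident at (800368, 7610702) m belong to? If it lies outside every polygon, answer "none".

Cast a ray rightward from (800368, 7610702). For each polygon, the edges (by vertex number in listed order) whose endpoints lie on opposite sides of northing = 7610702, where each meets that height, and whether that is right or left of the point:
H: no edge straddles that height → 0 crossings.
X: no edge straddles that height → 0 crossings.
F: no edge straddles that height → 0 crossings.
W: 3–4 at easting≈788819.2 (left), 5–6 at easting≈807634.3 (right) → 1 crossing.
P: 4–5 at easting≈791975.3 (left), 5–1 at easting≈797295.1 (left) → 0 crossings.
E: no edge straddles that height → 0 crossings.
Only W has an odd count, so the point is inside W.

W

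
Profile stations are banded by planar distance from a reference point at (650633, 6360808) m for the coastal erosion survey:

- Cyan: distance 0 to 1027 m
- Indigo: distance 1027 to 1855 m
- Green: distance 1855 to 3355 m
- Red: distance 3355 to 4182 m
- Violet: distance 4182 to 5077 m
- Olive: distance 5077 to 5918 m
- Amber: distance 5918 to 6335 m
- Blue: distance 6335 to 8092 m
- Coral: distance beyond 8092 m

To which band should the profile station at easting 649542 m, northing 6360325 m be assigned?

Distance = √((649542−650633)² + (6360325−6360808)²) = √(1190281.000 + 233289.000) = 1193.135 m.
1027 ≤ 1193.135 < 1855 → Indigo.

Indigo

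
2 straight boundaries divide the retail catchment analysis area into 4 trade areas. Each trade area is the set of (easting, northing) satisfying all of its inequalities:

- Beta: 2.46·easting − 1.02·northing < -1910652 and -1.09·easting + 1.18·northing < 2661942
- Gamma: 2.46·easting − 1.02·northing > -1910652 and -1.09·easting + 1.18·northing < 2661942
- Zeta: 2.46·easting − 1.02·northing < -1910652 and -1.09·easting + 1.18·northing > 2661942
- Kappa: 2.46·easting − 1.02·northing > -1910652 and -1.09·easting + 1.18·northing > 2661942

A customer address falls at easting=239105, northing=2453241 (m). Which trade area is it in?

Beta

2.46·239105 − 1.02·2453241 = -1914107.520, which is < -1910652
-1.09·239105 + 1.18·2453241 = 2634199.930, which is < 2661942
This sign pattern matches Beta.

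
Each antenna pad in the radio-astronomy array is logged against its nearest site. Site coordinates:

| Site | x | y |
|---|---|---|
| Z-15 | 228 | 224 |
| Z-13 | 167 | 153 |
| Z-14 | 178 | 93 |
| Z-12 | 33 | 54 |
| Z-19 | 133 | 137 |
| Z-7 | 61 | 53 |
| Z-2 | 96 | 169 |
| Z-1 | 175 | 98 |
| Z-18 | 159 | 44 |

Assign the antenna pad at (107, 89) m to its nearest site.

Z-19

Squared distances to each site:
Z-15: 32866.000; Z-13: 7696.000; Z-14: 5057.000; Z-12: 6701.000; Z-19: 2980.000; Z-7: 3412.000; Z-2: 6521.000; Z-1: 4705.000; Z-18: 4729.000.
Minimum at Z-19.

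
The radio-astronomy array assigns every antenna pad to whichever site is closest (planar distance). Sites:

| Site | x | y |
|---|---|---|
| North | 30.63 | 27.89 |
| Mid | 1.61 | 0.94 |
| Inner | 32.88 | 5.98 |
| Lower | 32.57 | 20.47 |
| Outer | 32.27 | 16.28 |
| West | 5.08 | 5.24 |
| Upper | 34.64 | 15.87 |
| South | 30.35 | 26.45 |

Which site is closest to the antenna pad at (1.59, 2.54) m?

Squared distances to each site:
North: 1485.944; Mid: 2.560; Inner: 990.898; Lower: 1281.245; Outer: 1130.050; West: 19.470; Upper: 1269.991; South: 1398.826.
Minimum at Mid.

Mid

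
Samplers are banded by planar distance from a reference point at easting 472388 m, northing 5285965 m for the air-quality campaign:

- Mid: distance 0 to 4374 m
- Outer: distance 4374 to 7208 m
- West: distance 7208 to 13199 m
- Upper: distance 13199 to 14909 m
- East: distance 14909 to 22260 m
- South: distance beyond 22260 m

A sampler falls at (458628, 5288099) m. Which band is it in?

Distance = √((458628−472388)² + (5288099−5285965)²) = √(189337600.000 + 4553956.000) = 13924.495 m.
13199 ≤ 13924.495 < 14909 → Upper.

Upper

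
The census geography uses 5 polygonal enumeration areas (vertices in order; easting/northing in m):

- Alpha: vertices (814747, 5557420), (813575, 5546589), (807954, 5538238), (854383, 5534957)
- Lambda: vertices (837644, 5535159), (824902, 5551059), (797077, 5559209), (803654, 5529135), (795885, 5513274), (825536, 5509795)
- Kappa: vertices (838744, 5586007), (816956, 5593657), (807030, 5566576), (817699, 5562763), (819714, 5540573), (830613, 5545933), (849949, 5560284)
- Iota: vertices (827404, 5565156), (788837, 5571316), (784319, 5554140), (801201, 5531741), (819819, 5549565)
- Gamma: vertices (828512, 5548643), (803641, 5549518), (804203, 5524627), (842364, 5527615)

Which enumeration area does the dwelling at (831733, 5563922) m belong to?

Kappa

Cast a ray rightward from (831733, 5563922). For each polygon, the edges (by vertex number in listed order) whose endpoints lie on opposite sides of northing = 5563922, where each meets that height, and whether that is right or left of the point:
Alpha: no edge straddles that height → 0 crossings.
Lambda: no edge straddles that height → 0 crossings.
Kappa: 3–4 at easting≈814456.0 (left), 7–1 at easting≈848364.3 (right) → 1 crossing.
Iota: 2–3 at easting≈786892.1 (left), 5–1 at easting≈826803.7 (left) → 0 crossings.
Gamma: no edge straddles that height → 0 crossings.
Only Kappa has an odd count, so the point is inside Kappa.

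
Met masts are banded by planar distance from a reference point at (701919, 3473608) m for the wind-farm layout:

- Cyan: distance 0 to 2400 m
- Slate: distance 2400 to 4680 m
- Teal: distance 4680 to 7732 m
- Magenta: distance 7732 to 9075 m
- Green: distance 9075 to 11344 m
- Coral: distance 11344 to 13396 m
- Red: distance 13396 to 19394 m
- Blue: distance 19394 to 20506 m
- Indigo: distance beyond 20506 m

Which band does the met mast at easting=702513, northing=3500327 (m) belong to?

Indigo

Distance = √((702513−701919)² + (3500327−3473608)²) = √(352836.000 + 713904961.000) = 26725.602 m.
20506 ≤ 26725.602 < ∞ → Indigo.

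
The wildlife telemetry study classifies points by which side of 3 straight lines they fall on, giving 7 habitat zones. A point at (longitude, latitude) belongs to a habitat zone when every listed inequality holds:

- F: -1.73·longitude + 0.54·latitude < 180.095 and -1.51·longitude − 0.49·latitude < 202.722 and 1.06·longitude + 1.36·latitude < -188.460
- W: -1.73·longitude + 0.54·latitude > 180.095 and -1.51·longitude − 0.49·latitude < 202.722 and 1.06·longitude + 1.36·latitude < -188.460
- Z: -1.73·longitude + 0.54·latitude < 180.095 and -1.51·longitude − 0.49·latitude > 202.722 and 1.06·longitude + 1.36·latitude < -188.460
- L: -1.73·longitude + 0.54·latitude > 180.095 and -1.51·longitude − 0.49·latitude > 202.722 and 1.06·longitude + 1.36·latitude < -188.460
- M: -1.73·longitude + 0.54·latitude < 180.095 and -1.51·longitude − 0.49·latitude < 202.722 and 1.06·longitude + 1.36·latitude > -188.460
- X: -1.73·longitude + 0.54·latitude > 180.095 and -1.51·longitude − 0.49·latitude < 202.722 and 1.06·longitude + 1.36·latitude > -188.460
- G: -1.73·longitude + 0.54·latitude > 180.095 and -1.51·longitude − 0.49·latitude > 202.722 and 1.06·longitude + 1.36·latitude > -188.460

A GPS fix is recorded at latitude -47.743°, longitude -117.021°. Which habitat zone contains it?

-1.73·-117.021 + 0.54·-47.743 = 176.665, which is < 180.095
-1.51·-117.021 − 0.49·-47.743 = 200.096, which is < 202.722
1.06·-117.021 + 1.36·-47.743 = -188.973, which is < -188.460
This sign pattern matches F.

F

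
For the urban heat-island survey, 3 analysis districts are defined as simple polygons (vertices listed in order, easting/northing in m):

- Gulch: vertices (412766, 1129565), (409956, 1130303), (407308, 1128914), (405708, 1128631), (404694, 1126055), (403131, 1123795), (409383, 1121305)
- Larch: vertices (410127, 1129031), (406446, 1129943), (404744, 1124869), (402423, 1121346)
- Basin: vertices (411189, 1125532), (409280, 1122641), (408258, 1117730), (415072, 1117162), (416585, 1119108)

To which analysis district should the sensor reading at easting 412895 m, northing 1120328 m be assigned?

Basin

Cast a ray rightward from (412895, 1120328). For each polygon, the edges (by vertex number in listed order) whose endpoints lie on opposite sides of northing = 1120328, where each meets that height, and whether that is right or left of the point:
Gulch: no edge straddles that height → 0 crossings.
Larch: no edge straddles that height → 0 crossings.
Basin: 2–3 at easting≈408798.7 (left), 5–1 at easting≈415560.2 (right) → 1 crossing.
Only Basin has an odd count, so the point is inside Basin.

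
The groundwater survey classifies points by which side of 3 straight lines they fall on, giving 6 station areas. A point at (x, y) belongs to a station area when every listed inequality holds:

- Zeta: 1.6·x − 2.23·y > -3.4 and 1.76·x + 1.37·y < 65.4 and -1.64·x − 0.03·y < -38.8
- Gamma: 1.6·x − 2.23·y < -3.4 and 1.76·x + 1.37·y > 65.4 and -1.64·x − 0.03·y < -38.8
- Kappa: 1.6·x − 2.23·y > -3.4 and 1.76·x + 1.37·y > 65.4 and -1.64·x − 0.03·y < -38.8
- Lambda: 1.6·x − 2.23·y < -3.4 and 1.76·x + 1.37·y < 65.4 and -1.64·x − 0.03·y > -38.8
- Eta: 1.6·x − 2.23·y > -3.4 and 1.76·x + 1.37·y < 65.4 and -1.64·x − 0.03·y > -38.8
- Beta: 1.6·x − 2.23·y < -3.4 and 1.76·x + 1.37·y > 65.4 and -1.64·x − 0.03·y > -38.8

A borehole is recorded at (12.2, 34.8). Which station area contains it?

1.6·12.2 − 2.23·34.8 = -58.084, which is < -3.4
1.76·12.2 + 1.37·34.8 = 69.148, which is > 65.4
-1.64·12.2 − 0.03·34.8 = -21.052, which is > -38.8
This sign pattern matches Beta.

Beta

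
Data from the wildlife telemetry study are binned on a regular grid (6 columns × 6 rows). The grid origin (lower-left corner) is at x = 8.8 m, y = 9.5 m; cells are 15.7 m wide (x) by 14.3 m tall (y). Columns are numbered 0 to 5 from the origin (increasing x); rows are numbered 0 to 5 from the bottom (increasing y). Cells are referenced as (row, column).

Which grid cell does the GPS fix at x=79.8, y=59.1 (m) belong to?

Column index: ⌊(79.8 − 8.8) / 15.7⌋ = ⌊4.522⌋ = 4
Row offset from origin: ⌊(59.1 − 9.5) / 14.3⌋ = ⌊3.469⌋ = 3 → row 3

(3, 4)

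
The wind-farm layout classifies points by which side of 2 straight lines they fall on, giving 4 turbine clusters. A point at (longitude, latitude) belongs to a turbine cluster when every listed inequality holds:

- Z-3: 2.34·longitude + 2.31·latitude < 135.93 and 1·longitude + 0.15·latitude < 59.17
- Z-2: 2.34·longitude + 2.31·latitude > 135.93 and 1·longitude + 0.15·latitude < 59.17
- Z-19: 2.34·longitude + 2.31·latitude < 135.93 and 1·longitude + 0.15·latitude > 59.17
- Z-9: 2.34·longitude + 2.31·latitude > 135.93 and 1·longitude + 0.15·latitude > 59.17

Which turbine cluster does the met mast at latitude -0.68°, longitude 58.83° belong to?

2.34·58.83 + 2.31·-0.68 = 136.091, which is > 135.93
1·58.83 + 0.15·-0.68 = 58.728, which is < 59.17
This sign pattern matches Z-2.

Z-2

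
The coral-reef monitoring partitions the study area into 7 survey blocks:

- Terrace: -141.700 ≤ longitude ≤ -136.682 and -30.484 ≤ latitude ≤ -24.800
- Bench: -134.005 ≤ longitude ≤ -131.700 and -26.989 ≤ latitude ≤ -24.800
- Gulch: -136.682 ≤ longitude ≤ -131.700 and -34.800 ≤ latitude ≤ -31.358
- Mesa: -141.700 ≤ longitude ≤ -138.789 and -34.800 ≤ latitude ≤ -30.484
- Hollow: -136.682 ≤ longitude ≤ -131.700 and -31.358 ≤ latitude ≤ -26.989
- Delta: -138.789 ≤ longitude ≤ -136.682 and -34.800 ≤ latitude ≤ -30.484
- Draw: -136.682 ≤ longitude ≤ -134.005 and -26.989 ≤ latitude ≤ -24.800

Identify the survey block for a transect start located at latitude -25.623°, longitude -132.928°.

Bench

The point has longitude = -132.928 and latitude = -25.623.
Only Bench satisfies -134.005 ≤ longitude ≤ -131.700 and -26.989 ≤ latitude ≤ -24.800.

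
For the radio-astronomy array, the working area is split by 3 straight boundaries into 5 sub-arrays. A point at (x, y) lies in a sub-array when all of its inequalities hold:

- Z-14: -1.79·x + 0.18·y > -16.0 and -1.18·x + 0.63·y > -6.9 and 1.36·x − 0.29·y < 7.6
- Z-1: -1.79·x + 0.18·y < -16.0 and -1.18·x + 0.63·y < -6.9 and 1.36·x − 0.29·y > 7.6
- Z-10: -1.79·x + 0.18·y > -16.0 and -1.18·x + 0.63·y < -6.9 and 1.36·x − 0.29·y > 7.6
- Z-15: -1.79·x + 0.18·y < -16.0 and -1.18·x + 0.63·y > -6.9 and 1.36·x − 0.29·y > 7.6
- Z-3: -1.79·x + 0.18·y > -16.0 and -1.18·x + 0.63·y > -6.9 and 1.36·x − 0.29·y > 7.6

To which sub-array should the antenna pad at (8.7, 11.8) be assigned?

Z-3

-1.79·8.7 + 0.18·11.8 = -13.449, which is > -16.0
-1.18·8.7 + 0.63·11.8 = -2.832, which is > -6.9
1.36·8.7 − 0.29·11.8 = 8.410, which is > 7.6
This sign pattern matches Z-3.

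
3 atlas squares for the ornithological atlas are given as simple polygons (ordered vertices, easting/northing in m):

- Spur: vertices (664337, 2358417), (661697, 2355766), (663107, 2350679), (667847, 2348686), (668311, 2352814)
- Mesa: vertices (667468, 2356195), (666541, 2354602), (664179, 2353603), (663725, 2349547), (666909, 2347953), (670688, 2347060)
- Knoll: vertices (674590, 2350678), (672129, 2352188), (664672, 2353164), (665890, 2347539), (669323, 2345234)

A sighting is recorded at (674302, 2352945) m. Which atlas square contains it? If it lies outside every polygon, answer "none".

none

Cast a ray rightward from (674302, 2352945). For each polygon, the edges (by vertex number in listed order) whose endpoints lie on opposite sides of northing = 2352945, where each meets that height, and whether that is right or left of the point:
Spur: 2–3 at easting≈662478.9 (left), 5–1 at easting≈668218.1 (left) → 0 crossings.
Mesa: 3–4 at easting≈664105.3 (left), 6–1 at easting≈668613.6 (left) → 0 crossings.
Knoll: 2–3 at easting≈666345.2 (left), 3–4 at easting≈664719.4 (left) → 0 crossings.
All counts are even, so the point lies outside every listed polygon.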